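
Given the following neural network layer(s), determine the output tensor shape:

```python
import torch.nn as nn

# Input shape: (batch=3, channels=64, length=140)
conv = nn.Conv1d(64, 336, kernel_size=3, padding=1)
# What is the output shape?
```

Input: (3, 64, 140) -> Output: (3, 336, 140)

Answer: (3, 336, 140)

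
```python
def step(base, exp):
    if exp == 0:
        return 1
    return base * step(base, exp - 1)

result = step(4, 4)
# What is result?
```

step(4, 4) = 4 * 4 * 4 * 4 = 256

Answer: 256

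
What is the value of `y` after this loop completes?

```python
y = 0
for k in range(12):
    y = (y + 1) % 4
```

Increment mod 4, 12 times = 0
`y` takes the values: 0 → 1 → 2 → 3 → 0 → 1 → 2 → 3 → 0 → 1 → 2 → 3 → 0

Answer: 0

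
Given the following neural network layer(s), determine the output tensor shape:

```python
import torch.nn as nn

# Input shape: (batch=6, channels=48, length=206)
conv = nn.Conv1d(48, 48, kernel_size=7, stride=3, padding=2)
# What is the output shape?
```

Input: (6, 48, 206) -> Output: (6, 48, 68)

Answer: (6, 48, 68)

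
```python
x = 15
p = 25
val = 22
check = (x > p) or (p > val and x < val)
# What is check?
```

Trace:
`x = 15` → x = 15
`p = 25` → p = 25
`val = 22` → val = 22
`check = (x > p) or (p > val and x < val)` → check = True
So check = True

Answer: True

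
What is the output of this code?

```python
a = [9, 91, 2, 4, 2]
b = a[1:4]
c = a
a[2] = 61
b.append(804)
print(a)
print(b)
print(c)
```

Key concept: slice vs alias.
Step by step:
`a = [9, 91, 2, 4, 2]` → a = [9, 91, 2, 4, 2]
`b = a[1:4]` → b = [91, 2, 4]
`c = a` → c = [9, 91, 2, 4, 2] (same object as a)
`a[2] = 61` → a = [9, 91, 61, 4, 2] (same object as c); c = [9, 91, 61, 4, 2] (same object as a)
`b.append(804)` → b = [91, 2, 4, 804]
`print(a)` → prints [9, 91, 61, 4, 2]
`print(b)` → prints [91, 2, 4, 804]
`print(c)` → prints [9, 91, 61, 4, 2]

Answer:
[9, 91, 61, 4, 2]
[91, 2, 4, 804]
[9, 91, 61, 4, 2]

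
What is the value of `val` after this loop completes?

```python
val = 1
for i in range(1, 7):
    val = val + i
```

Start at 1, add 1 through 6
`val` takes the values: 1 → 2 → 4 → 7 → 11 → 16 → 22

Answer: 22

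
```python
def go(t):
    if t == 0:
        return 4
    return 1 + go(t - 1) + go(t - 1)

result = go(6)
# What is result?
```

go(t) = 1 + 2·go(t-1), go(0)=4. Closed form: (4+1)·2^6 - 1 = 319.

Answer: 319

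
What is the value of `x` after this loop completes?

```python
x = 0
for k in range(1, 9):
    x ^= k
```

XOR of 1 to 8
`x` takes the values: 0 → 1 → 3 → 0 → 4 → 1 → 7 → 0 → 8

Answer: 8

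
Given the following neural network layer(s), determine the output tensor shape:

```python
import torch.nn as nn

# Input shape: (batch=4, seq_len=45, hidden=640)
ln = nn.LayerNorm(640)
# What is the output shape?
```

Input: (4, 45, 640) -> Output: (4, 45, 640)

Answer: (4, 45, 640)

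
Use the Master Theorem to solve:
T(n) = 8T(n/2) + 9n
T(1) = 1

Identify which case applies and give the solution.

a=8, b=2, f(n)=9n. log_2(8) = 3. Since c=1 < 3, Case 1 applies: T(n) = Θ(n^log_b(a)) = O(n^3).

Answer: O(n^3) - Case 1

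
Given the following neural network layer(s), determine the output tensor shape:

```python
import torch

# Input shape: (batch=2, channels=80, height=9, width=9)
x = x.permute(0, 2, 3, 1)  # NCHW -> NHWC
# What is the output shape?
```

Input: (2, 80, 9, 9) -> Output: (2, 9, 9, 80)

Answer: (2, 9, 9, 80)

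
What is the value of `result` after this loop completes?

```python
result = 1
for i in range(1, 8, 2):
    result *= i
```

Product of 1, 3, 5, ... up to 7
`result` takes the values: 1 → 3 → 15 → 105

Answer: 105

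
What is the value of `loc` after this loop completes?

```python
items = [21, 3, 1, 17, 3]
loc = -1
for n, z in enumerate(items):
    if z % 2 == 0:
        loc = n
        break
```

First even number index in [21, 3, 1, 17, 3]
`loc` takes the values: -1

Answer: -1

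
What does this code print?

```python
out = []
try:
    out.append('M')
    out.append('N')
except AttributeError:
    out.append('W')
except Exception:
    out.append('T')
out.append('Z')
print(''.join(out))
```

Execution trace: 'M' (try body) → 'N' (try body, no exception) → 'Z' (after the try/except). Output: MNZ

Answer: MNZ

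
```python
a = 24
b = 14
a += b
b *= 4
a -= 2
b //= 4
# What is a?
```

Trace:
`a = 24` → a = 24
`b = 14` → b = 14
`a += b` → a = 38
`b *= 4` → b = 56
`a -= 2` → a = 36
`b //= 4` → b = 14
So a = 36

Answer: 36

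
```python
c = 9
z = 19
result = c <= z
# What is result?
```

Trace:
`c = 9` → c = 9
`z = 19` → z = 19
`result = c <= z` → result = True
So result = True

Answer: True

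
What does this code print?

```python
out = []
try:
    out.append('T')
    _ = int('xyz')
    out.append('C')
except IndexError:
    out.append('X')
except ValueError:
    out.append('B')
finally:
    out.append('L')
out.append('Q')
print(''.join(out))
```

Execution trace: 'T' (try body) → 'B' (except ValueError) → 'L' (finally) → 'Q' (after the try/except). Output: TBLQ

Answer: TBLQ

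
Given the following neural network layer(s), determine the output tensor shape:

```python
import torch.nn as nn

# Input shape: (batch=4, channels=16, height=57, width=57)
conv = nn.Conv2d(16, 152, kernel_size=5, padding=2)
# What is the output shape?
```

Input: (4, 16, 57, 57) -> Output: (4, 152, 57, 57)

Answer: (4, 152, 57, 57)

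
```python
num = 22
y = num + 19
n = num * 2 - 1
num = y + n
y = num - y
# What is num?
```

Trace:
`num = 22` → num = 22
`y = num + 19` → y = 41
`n = num * 2 - 1` → n = 43
`num = y + n` → num = 84
`y = num - y` → y = 43
So num = 84

Answer: 84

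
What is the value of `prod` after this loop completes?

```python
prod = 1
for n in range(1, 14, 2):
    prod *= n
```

Product of 1, 3, 5, ... up to 13
`prod` takes the values: 1 → 3 → 15 → 105 → 945 → 10395 → 135135

Answer: 135135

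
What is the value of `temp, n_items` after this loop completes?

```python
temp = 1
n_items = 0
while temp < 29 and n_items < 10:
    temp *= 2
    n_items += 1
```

Double until >= 29 or 10 iterations
`temp, n_items` takes the values: (1, 0) → (2, 0) → (2, 1) → (4, 1) → (4, 2) → (8, 2) → (8, 3) → (16, 3) → (16, 4) → (32, 4) → (32, 5)

Answer: 32, 5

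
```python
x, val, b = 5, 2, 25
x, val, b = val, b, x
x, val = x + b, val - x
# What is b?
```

Trace:
`x, val, b = 5, 2, 25` → x = 5; val = 2; b = 25
`x, val, b = val, b, x` → x = 2; val = 25; b = 5
`x, val = x + b, val - x` → x = 7; val = 23
So b = 5

Answer: 5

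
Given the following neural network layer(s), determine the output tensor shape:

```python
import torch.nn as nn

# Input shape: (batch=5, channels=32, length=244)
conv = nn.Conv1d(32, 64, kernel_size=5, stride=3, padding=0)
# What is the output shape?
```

Input: (5, 32, 244) -> Output: (5, 64, 80)

Answer: (5, 64, 80)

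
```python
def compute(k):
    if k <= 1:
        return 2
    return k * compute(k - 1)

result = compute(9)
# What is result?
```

compute(9) = 9 * 8 * 7 * 6 * 5 * 4 * 3 * 2 * 2 = 725760

Answer: 725760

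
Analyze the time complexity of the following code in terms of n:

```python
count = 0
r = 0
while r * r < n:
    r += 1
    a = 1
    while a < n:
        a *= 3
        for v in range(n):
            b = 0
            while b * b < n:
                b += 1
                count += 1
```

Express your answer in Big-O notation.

Each loop level contributes: √n × log n × n × √n. Multiplying the contributions gives O(n^2 log n).

Answer: O(n^2 log n)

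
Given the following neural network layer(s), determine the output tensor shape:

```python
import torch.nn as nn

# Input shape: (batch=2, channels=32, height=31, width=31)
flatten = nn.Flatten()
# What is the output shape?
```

Input: (2, 32, 31, 31) -> Output: (2, 30752)

Answer: (2, 30752)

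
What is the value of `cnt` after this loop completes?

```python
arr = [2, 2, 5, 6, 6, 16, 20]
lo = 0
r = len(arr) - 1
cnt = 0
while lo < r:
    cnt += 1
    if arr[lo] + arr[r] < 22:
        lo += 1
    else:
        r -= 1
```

Steps to find pair summing to 22
`cnt` takes the values: 0 → 1 → 2 → 3 → 4 → 5 → 6

Answer: 6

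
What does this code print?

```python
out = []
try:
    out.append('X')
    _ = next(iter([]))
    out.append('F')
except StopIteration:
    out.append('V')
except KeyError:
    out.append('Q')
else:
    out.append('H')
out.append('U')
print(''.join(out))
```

Execution trace: 'X' (try body) → 'V' (except StopIteration) → 'U' (after the try/except). Output: XVU

Answer: XVU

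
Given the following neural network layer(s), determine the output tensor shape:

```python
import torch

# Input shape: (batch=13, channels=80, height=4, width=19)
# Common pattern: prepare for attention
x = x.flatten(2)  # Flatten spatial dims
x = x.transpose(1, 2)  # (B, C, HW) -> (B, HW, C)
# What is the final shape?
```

Input: (13, 80, 4, 19) -> after flatten(2): (13, 80, 76) -> Output: (13, 76, 80)

Answer: (13, 76, 80)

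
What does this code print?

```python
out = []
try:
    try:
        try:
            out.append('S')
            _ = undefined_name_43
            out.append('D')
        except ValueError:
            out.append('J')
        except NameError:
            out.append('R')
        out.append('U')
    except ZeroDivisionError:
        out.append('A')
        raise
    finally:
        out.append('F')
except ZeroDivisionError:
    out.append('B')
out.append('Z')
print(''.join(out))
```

Execution trace: 'S' (inner try body) → 'R' (inner except NameError) → 'U' (try body, no exception) → 'F' (finally) → 'Z' (after the try/except). Output: SRUFZ

Answer: SRUFZ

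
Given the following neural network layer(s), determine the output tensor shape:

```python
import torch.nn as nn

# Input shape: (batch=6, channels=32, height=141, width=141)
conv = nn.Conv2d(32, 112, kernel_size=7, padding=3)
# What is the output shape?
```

Input: (6, 32, 141, 141) -> Output: (6, 112, 141, 141)

Answer: (6, 112, 141, 141)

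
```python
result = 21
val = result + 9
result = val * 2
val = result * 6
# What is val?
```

Trace:
`result = 21` → result = 21
`val = result + 9` → val = 30
`result = val * 2` → result = 60
`val = result * 6` → val = 360
So val = 360

Answer: 360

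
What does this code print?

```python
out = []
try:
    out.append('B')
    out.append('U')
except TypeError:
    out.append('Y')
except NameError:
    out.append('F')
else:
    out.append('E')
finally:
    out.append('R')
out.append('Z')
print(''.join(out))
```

Execution trace: 'B' (try body) → 'U' (try body, no exception) → 'E' (else) → 'R' (finally) → 'Z' (after the try/except). Output: BUERZ

Answer: BUERZ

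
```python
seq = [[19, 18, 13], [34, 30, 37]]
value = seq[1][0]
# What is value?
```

Trace:
`seq = [[19, 18, 13], [34, 30, 37]]` → seq = [[19, 18, 13], [34, 30, 37]]
`value = seq[1][0]` → value = 34
So value = 34

Answer: 34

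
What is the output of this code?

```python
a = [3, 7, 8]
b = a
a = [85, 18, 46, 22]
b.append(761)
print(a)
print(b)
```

Key concept: rebinding vs mutation: a is rebound to a new list, b still points at the original.
Step by step:
`a = [3, 7, 8]` → a = [3, 7, 8]
`b = a` → b = [3, 7, 8] (same object as a)
`a = [85, 18, 46, 22]` → a = [85, 18, 46, 22]
`b.append(761)` → b = [3, 7, 8, 761]
`print(a)` → prints [85, 18, 46, 22]
`print(b)` → prints [3, 7, 8, 761]

Answer:
[85, 18, 46, 22]
[3, 7, 8, 761]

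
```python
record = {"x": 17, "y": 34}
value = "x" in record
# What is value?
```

Trace:
`record = {"x": 17, "y": 34}` → record = {'x': 17, 'y': 34}
`value = "x" in record` → value = True
So value = True

Answer: True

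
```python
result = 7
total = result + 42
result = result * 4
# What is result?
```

Trace:
`result = 7` → result = 7
`total = result + 42` → total = 49
`result = result * 4` → result = 28
So result = 28

Answer: 28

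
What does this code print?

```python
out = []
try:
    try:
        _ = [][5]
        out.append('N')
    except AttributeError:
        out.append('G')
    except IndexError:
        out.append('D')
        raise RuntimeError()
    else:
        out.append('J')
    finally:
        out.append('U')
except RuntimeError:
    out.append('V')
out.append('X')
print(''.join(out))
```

Execution trace: 'D' (inner except IndexError) → 'U' (inner finally) → 'V' (outer except RuntimeError) → 'X' (after the try/except). Output: DUVX

Answer: DUVX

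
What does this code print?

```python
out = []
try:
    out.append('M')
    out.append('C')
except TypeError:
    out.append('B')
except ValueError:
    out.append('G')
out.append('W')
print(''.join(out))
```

Execution trace: 'M' (try body) → 'C' (try body, no exception) → 'W' (after the try/except). Output: MCW

Answer: MCW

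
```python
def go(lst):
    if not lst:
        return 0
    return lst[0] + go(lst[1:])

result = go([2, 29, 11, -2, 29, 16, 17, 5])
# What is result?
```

2 + 29 + 11 + (-2) + 29 + 16 + 17 + 5 + 0 = 107

Answer: 107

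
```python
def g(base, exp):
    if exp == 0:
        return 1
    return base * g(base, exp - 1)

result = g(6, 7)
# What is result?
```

g(6, 7) = 6 * 6 * 6 * 6 * 6 * 6 * 6 = 279936

Answer: 279936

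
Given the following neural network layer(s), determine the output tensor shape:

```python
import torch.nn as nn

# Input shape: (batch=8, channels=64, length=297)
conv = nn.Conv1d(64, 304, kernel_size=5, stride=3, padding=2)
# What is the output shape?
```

Input: (8, 64, 297) -> Output: (8, 304, 99)

Answer: (8, 304, 99)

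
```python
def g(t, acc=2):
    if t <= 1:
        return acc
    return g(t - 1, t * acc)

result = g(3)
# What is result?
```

Accumulator trace (n, acc): (3, 2) -> (2, 6) -> (1, 12) -> return 12

Answer: 12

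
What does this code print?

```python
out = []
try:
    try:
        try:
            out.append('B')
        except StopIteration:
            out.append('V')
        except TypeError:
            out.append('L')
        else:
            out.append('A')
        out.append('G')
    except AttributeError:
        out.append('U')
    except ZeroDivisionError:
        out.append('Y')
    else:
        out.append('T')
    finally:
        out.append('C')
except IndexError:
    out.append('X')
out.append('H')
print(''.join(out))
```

Execution trace: 'B' (inner try body, no exception) → 'A' (inner else) → 'G' (try body, no exception) → 'T' (else) → 'C' (finally) → 'H' (after the try/except). Output: BAGTCH

Answer: BAGTCH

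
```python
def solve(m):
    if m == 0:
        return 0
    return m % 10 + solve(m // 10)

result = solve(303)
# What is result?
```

Sum of digits of 303: 3 + 0 + 3 = 6

Answer: 6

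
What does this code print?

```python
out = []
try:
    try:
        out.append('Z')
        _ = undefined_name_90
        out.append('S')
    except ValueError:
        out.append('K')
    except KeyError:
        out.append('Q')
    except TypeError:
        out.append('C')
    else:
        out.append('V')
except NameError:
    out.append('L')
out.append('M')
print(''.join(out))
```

Execution trace: 'Z' (try body) → 'L' (outer except NameError) → 'M' (after the try/except). Output: ZLM

Answer: ZLM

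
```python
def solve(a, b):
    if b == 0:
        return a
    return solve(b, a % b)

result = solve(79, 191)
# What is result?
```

solve(79, 191) -> solve(191, 79) -> solve(79, 33) -> solve(33, 13) -> solve(13, 7) -> solve(7, 6) -> solve(6, 1) -> solve(1, 0) -> 1

Answer: 1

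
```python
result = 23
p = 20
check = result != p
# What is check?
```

Trace:
`result = 23` → result = 23
`p = 20` → p = 20
`check = result != p` → check = True
So check = True

Answer: True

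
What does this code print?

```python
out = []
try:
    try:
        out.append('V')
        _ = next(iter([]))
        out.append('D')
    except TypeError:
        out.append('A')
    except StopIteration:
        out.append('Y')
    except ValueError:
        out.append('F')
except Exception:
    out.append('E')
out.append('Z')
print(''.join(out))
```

Execution trace: 'V' (inner try body) → 'Y' (inner except StopIteration) → 'Z' (after the try/except). Output: VYZ

Answer: VYZ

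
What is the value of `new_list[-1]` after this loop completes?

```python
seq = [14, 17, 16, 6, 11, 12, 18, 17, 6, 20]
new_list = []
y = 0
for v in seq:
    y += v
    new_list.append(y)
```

Cumulative sum ends at 137
`new_list` takes the values: [] → [14] → [14, 31] → [14, 31, 47] → [14, 31, 47, 53] → [14, 31, 47, 53, 64] → [14, 31, 47, 53, 64, 76] → [14, 31, 47, 53, 64, 76, 94] → [14, 31, 47, 53, 64, 76, 94, 111] → [14, 31, 47, 53, 64, 76, 94, 111, 117] → [14, 31, 47, 53, 64, 76, 94, 111, 117, 137]
So `new_list[-1]` = 137

Answer: 137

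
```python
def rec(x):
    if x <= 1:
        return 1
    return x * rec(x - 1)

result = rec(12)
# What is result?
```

rec(12) = 12 * 11 * 10 * 9 * 8 * 7 * 6 * 5 * 4 * 3 * 2 * 1 = 479001600

Answer: 479001600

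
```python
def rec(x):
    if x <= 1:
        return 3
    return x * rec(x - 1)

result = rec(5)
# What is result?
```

rec(5) = 5 * 4 * 3 * 2 * 3 = 360

Answer: 360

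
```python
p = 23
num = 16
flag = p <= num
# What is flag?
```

Trace:
`p = 23` → p = 23
`num = 16` → num = 16
`flag = p <= num` → flag = False
So flag = False

Answer: False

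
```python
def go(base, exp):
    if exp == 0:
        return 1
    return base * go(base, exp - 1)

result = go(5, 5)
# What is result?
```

go(5, 5) = 5 * 5 * 5 * 5 * 5 = 3125

Answer: 3125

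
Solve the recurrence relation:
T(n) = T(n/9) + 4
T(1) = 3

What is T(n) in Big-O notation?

Each step divides n by 9 and adds 4. After log_9(n) steps we reach T(1)=3. So T(n) = 4·log_9(n) + 3 = O(log n).

Answer: O(log n)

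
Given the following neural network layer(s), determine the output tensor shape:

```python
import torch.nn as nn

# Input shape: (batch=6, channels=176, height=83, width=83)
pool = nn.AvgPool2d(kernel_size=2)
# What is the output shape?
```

Input: (6, 176, 83, 83) -> Output: (6, 176, 41, 41)

Answer: (6, 176, 41, 41)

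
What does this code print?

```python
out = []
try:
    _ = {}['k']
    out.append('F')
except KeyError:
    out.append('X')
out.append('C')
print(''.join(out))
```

Execution trace: 'X' (except KeyError) → 'C' (after the try/except). Output: XC

Answer: XC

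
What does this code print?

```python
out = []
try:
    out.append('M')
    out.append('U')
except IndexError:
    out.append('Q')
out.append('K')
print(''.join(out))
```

Execution trace: 'M' (try body) → 'U' (try body, no exception) → 'K' (after the try/except). Output: MUK

Answer: MUK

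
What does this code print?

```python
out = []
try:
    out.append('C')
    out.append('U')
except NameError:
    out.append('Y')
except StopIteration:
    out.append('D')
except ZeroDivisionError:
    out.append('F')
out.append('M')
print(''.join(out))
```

Execution trace: 'C' (try body) → 'U' (try body, no exception) → 'M' (after the try/except). Output: CUM

Answer: CUM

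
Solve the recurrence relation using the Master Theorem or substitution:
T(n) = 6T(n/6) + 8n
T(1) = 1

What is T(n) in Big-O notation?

By Master Theorem: a=6, b=6, f(n)=8n. Since log_6(6) = 1 and f(n) = Θ(n^1), Case 2 applies. T(n) = O(n log n).

Answer: O(n log n)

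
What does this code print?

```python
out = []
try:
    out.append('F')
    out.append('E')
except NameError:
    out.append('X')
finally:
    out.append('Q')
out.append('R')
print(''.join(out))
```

Execution trace: 'F' (try body) → 'E' (try body, no exception) → 'Q' (finally) → 'R' (after the try/except). Output: FEQR

Answer: FEQR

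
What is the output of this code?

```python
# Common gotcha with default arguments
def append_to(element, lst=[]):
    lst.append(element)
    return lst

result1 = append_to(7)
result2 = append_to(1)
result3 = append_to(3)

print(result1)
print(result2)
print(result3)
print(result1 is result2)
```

Key concept: mutable default argument gotcha.
Step by step:
`result1 = append_to(7)` → result1 = [7]
`result2 = append_to(1)` → result1 = [7, 1] (same object as result2); result2 = [7, 1] (same object as result1)
`result3 = append_to(3)` → result1 = [7, 1, 3] (same object as result2, result3); result2 = [7, 1, 3] (same object as result1, result3); result3 = [7, 1, 3] (same object as result1, result2)
`print(result1)` → prints [7, 1, 3]
`print(result2)` → prints [7, 1, 3]
`print(result3)` → prints [7, 1, 3]
`print(result1 is result2)` → prints True

Answer:
[7, 1, 3]
[7, 1, 3]
[7, 1, 3]
True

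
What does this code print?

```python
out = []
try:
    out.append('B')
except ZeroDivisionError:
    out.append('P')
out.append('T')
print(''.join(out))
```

Execution trace: 'B' (try body, no exception) → 'T' (after the try/except). Output: BT

Answer: BT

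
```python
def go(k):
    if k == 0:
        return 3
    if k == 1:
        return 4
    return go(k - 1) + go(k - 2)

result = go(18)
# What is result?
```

Build up from base cases: go(0)=3, go(1)=4, go(2)=7, go(3)=11, go(4)=18, go(5)=29, go(6)=47, ..., go(18)=15127

Answer: 15127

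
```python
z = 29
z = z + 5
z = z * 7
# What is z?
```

Trace:
`z = 29` → z = 29
`z = z + 5` → z = 34
`z = z * 7` → z = 238
So z = 238

Answer: 238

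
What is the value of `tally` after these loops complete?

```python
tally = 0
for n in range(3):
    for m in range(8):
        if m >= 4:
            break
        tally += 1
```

Inner breaks at 4, outer runs 3 times
`tally` takes the values: 0 → 1 → 2 → 3 → 4 → 5 → 6 → 7 → 8 → 9 → 10 → 11 → 12

Answer: 12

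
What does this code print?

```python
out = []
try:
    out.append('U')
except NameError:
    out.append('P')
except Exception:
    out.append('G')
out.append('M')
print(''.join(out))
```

Execution trace: 'U' (try body, no exception) → 'M' (after the try/except). Output: UM

Answer: UM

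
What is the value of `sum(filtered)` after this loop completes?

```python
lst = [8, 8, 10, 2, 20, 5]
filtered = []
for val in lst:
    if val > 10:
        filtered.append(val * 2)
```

Sum of doubled values > 10
`filtered` takes the values: [] → [40]
So `sum(filtered)` = 40

Answer: 40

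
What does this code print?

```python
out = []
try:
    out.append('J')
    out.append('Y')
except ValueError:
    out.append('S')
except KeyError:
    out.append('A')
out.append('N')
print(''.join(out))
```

Execution trace: 'J' (try body) → 'Y' (try body, no exception) → 'N' (after the try/except). Output: JYN

Answer: JYN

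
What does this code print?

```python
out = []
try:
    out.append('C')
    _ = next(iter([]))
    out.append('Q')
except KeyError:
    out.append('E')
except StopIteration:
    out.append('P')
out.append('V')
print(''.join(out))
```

Execution trace: 'C' (try body) → 'P' (except StopIteration) → 'V' (after the try/except). Output: CPV

Answer: CPV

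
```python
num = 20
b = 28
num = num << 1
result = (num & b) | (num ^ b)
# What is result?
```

Trace:
`num = 20` → num = 20
`b = 28` → b = 28
`num = num << 1` → num = 40
`result = (num & b) | (num ^ b)` → result = 60
So result = 60

Answer: 60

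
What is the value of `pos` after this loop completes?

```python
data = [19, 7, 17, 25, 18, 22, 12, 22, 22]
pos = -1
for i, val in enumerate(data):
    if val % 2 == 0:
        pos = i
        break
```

First even number index in [19, 7, 17, 25, 18, 22, 12, 22, 22]
`pos` takes the values: -1 → 4

Answer: 4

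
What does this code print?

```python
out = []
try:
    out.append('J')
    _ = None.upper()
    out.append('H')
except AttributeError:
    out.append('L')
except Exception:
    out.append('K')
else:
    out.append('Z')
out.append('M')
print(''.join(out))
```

Execution trace: 'J' (try body) → 'L' (except AttributeError) → 'M' (after the try/except). Output: JLM

Answer: JLM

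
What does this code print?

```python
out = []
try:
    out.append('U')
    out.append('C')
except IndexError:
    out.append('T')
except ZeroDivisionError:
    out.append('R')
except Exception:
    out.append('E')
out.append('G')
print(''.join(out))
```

Execution trace: 'U' (try body) → 'C' (try body, no exception) → 'G' (after the try/except). Output: UCG

Answer: UCG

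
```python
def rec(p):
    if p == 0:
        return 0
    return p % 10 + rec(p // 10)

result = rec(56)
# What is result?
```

Sum of digits of 56: 6 + 5 = 11

Answer: 11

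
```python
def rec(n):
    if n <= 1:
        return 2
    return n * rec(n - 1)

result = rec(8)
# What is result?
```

rec(8) = 8 * 7 * 6 * 5 * 4 * 3 * 2 * 2 = 80640

Answer: 80640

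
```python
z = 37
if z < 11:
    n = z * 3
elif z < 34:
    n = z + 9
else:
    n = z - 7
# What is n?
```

Trace:
`z = 37` → z = 37
`if z < 11: ...` → z < 11 is False, z < 34 is False, take else branch → n = 30
So n = 30

Answer: 30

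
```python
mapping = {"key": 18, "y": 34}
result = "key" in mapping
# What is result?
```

Trace:
`mapping = {"key": 18, "y": 34}` → mapping = {'key': 18, 'y': 34}
`result = "key" in mapping` → result = True
So result = True

Answer: True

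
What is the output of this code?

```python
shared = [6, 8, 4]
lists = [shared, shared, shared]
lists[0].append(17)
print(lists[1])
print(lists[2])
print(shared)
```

Key concept: list of same reference.
Step by step:
`shared = [6, 8, 4]` → shared = [6, 8, 4]
`lists = [shared, shared, shared]` → lists = [[6, 8, 4], [6, 8, 4], [6, 8, 4]]
`lists[0].append(17)` → shared = [6, 8, 4, 17]; lists = [[6, 8, 4, 17], [6, 8, 4, 17], [6, 8, 4, 17]]
`print(lists[1])` → prints [6, 8, 4, 17]
`print(lists[2])` → prints [6, 8, 4, 17]
`print(shared)` → prints [6, 8, 4, 17]

Answer:
[6, 8, 4, 17]
[6, 8, 4, 17]
[6, 8, 4, 17]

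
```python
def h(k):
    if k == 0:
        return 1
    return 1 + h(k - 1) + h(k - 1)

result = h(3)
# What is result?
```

h(k) = 1 + 2·h(k-1), h(0)=1. Closed form: (1+1)·2^3 - 1 = 15.

Answer: 15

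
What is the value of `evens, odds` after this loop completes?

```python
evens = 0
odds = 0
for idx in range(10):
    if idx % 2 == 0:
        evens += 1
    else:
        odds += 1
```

Count evens and odds in range(10)
`evens, odds` takes the values: (0, 0) → (1, 0) → (1, 1) → (2, 1) → (2, 2) → (3, 2) → (3, 3) → (4, 3) → (4, 4) → (5, 4) → (5, 5)

Answer: 5, 5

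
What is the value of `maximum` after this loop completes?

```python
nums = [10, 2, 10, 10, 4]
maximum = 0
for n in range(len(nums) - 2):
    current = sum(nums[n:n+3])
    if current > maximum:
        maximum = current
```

Max sum of 3-element window in [10, 2, 10, 10, 4]
`maximum` takes the values: 0 → 22 → 24

Answer: 24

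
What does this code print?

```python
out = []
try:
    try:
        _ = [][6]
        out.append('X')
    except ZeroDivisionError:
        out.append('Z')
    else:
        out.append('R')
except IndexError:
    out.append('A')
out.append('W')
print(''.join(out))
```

Execution trace: 'A' (outer except IndexError) → 'W' (after the try/except). Output: AW

Answer: AW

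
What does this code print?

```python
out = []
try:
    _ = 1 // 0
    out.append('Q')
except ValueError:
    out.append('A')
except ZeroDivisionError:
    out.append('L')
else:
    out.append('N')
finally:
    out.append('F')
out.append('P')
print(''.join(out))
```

Execution trace: 'L' (except ZeroDivisionError) → 'F' (finally) → 'P' (after the try/except). Output: LFP

Answer: LFP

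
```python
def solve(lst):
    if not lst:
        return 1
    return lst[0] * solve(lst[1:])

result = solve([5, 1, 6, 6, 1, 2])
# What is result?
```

Product over [5, 1, 6, 6, 1, 2] = 5 * 1 * 6 * 6 * 1 * 2 = 360

Answer: 360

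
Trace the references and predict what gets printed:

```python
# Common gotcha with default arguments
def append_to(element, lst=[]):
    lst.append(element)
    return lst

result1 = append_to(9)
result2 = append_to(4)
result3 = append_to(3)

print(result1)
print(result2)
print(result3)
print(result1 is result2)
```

Key concept: mutable default argument gotcha.
Step by step:
`result1 = append_to(9)` → result1 = [9]
`result2 = append_to(4)` → result1 = [9, 4] (same object as result2); result2 = [9, 4] (same object as result1)
`result3 = append_to(3)` → result1 = [9, 4, 3] (same object as result2, result3); result2 = [9, 4, 3] (same object as result1, result3); result3 = [9, 4, 3] (same object as result1, result2)
`print(result1)` → prints [9, 4, 3]
`print(result2)` → prints [9, 4, 3]
`print(result3)` → prints [9, 4, 3]
`print(result1 is result2)` → prints True

Answer:
[9, 4, 3]
[9, 4, 3]
[9, 4, 3]
True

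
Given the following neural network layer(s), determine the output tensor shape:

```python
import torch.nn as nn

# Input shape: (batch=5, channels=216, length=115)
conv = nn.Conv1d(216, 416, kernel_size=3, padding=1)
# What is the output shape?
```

Input: (5, 216, 115) -> Output: (5, 416, 115)

Answer: (5, 416, 115)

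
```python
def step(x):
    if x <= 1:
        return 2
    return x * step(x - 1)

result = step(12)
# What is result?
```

step(12) = 12 * 11 * 10 * 9 * 8 * 7 * 6 * 5 * 4 * 3 * 2 * 2 = 958003200

Answer: 958003200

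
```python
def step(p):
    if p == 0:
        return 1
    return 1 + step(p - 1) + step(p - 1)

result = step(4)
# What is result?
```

step(p) = 1 + 2·step(p-1), step(0)=1. Closed form: (1+1)·2^4 - 1 = 31.

Answer: 31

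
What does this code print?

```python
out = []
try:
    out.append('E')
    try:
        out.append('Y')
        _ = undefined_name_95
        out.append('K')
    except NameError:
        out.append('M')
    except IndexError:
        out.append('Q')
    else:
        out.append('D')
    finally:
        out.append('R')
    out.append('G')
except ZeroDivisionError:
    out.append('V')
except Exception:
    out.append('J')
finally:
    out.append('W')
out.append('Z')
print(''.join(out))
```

Execution trace: 'E' (try body) → 'Y' (inner try body) → 'M' (inner except NameError) → 'R' (inner finally) → 'G' (try body, no exception) → 'W' (finally) → 'Z' (after the try/except). Output: EYMRGWZ

Answer: EYMRGWZ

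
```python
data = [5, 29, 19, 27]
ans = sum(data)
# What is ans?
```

Trace:
`data = [5, 29, 19, 27]` → data = [5, 29, 19, 27]
`ans = sum(data)` → ans = 80
So ans = 80

Answer: 80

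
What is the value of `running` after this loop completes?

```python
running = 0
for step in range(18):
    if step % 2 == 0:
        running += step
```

Sum of even numbers 0 to 17
`running` takes the values: 0 → 2 → 6 → 12 → 20 → 30 → 42 → 56 → 72

Answer: 72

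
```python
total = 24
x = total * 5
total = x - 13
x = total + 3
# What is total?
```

Trace:
`total = 24` → total = 24
`x = total * 5` → x = 120
`total = x - 13` → total = 107
`x = total + 3` → x = 110
So total = 107

Answer: 107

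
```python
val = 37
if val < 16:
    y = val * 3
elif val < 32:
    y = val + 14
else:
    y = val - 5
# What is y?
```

Trace:
`val = 37` → val = 37
`if val < 16: ...` → val < 16 is False, val < 32 is False, take else branch → y = 32
So y = 32

Answer: 32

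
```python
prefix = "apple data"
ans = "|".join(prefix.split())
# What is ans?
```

Trace:
`prefix = "apple data"` → prefix = 'apple data'
`ans = "|".join(prefix.split())` → ans = 'apple|data'
So ans = 'apple|data'

Answer: 'apple|data'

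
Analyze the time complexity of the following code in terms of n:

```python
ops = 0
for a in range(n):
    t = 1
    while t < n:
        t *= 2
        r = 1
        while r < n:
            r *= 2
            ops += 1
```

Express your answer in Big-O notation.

Each loop level contributes: n × log n × log n. Multiplying the contributions gives O(n log² n).

Answer: O(n log² n)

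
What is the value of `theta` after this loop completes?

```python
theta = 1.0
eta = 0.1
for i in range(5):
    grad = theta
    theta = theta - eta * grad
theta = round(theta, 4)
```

Gradient descent: w = 1.0 * (1 - 0.1)^5
`theta` takes the values: 1.0 → 0.9 → 0.81 → 0.729 → 0.6561 → 0.59049 → 0.5905

Answer: 0.5905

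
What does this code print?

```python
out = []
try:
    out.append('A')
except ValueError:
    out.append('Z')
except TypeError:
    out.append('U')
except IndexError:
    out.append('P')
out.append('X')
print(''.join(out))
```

Execution trace: 'A' (try body, no exception) → 'X' (after the try/except). Output: AX

Answer: AX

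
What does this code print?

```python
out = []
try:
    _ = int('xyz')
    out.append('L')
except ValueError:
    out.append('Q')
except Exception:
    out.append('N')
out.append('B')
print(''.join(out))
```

Execution trace: 'Q' (except ValueError) → 'B' (after the try/except). Output: QB

Answer: QB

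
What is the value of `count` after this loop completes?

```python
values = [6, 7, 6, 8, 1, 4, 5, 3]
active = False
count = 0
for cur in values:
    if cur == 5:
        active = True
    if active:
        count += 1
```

Count elements after first 5 in [6, 7, 6, 8, 1, 4, 5, 3]
`count` takes the values: 0 → 1 → 2

Answer: 2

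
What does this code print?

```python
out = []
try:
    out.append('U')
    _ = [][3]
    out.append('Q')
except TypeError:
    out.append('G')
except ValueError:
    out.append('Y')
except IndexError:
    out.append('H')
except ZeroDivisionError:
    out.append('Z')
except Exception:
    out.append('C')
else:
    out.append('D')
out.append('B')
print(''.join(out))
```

Execution trace: 'U' (try body) → 'H' (except IndexError) → 'B' (after the try/except). Output: UHB

Answer: UHB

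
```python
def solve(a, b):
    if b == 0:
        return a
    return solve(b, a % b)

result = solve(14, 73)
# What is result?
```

solve(14, 73) -> solve(73, 14) -> solve(14, 3) -> solve(3, 2) -> solve(2, 1) -> solve(1, 0) -> 1

Answer: 1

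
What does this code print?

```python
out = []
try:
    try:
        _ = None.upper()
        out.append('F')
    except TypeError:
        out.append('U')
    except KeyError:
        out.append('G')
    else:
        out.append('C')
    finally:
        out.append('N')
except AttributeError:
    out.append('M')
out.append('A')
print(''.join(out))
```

Execution trace: 'N' (finally) → 'M' (outer except AttributeError) → 'A' (after the try/except). Output: NMA

Answer: NMA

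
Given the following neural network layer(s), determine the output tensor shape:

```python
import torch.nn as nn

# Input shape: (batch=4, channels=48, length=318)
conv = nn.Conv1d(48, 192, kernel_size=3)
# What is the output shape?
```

Input: (4, 48, 318) -> Output: (4, 192, 316)

Answer: (4, 192, 316)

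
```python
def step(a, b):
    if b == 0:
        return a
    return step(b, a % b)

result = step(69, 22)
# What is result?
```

step(69, 22) -> step(22, 3) -> step(3, 1) -> step(1, 0) -> 1

Answer: 1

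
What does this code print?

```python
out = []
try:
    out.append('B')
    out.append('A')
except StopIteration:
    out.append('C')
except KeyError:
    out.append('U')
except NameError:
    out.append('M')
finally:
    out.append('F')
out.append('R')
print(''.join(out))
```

Execution trace: 'B' (try body) → 'A' (try body, no exception) → 'F' (finally) → 'R' (after the try/except). Output: BAFR

Answer: BAFR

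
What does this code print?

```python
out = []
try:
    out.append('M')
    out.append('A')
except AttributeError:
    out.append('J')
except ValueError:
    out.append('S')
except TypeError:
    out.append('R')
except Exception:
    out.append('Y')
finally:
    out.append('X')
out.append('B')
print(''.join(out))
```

Execution trace: 'M' (try body) → 'A' (try body, no exception) → 'X' (finally) → 'B' (after the try/except). Output: MAXB

Answer: MAXB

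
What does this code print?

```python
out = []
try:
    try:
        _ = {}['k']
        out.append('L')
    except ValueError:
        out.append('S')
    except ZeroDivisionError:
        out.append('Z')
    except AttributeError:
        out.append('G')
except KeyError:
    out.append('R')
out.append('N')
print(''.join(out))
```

Execution trace: 'R' (outer except KeyError) → 'N' (after the try/except). Output: RN

Answer: RN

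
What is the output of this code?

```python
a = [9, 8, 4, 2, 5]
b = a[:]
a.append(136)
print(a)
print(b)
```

Key concept: slice [:] creates copy.
Step by step:
`a = [9, 8, 4, 2, 5]` → a = [9, 8, 4, 2, 5]
`b = a[:]` → b = [9, 8, 4, 2, 5]
`a.append(136)` → a = [9, 8, 4, 2, 5, 136]
`print(a)` → prints [9, 8, 4, 2, 5, 136]
`print(b)` → prints [9, 8, 4, 2, 5]

Answer:
[9, 8, 4, 2, 5, 136]
[9, 8, 4, 2, 5]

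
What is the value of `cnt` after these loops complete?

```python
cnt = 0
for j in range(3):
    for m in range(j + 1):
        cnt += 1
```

Triangle: 1 + 2 + ... + 3
`cnt` takes the values: 0 → 1 → 2 → 3 → 4 → 5 → 6

Answer: 6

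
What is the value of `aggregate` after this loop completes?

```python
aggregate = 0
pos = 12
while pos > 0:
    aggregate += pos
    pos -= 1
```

Sum 12 down to 1
`aggregate` takes the values: 0 → 12 → 23 → 33 → 42 → 50 → 57 → 63 → 68 → 72 → 75 → 77 → 78

Answer: 78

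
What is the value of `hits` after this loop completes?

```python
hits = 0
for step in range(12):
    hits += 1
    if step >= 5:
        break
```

Loop breaks when step reaches 5, hits is 6
`hits` takes the values: 0 → 1 → 2 → 3 → 4 → 5 → 6

Answer: 6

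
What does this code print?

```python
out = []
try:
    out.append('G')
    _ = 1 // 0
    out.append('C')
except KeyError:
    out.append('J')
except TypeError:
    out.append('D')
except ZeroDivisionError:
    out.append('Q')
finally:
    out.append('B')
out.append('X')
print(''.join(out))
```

Execution trace: 'G' (try body) → 'Q' (except ZeroDivisionError) → 'B' (finally) → 'X' (after the try/except). Output: GQBX

Answer: GQBX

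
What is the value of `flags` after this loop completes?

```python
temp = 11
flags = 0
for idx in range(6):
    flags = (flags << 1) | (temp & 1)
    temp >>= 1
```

Reverse lowest 6 bits of 11
`flags` takes the values: 0 → 1 → 3 → 6 → 13 → 26 → 52

Answer: 52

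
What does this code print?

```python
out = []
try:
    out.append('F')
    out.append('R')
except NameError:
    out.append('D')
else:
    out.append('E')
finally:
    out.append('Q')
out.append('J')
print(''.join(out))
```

Execution trace: 'F' (try body) → 'R' (try body, no exception) → 'E' (else) → 'Q' (finally) → 'J' (after the try/except). Output: FREQJ

Answer: FREQJ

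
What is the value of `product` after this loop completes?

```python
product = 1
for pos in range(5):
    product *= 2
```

2^5 = 32
`product` takes the values: 1 → 2 → 4 → 8 → 16 → 32

Answer: 32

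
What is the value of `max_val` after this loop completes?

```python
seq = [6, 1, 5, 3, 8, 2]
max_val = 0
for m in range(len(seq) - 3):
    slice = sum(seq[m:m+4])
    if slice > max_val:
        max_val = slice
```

Max sum of 4-element window in [6, 1, 5, 3, 8, 2]
`max_val` takes the values: 0 → 15 → 17 → 18

Answer: 18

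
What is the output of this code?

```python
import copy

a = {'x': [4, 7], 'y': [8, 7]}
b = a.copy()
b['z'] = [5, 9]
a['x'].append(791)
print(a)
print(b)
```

Key concept: shallow copy of dict with mutable values.
Step by step:
`a = {'x': [4, 7], 'y': [8, 7]}` → a = {'x': [4, 7], 'y': [8, 7]}
`b = a.copy()` → b = {'x': [4, 7], 'y': [8, 7]}
`b['z'] = [5, 9]` → b = {'x': [4, 7], 'y': [8, 7], 'z': [5, 9]}
`a['x'].append(791)` → a = {'x': [4, 7, 791], 'y': [8, 7]}; b = {'x': [4, 7, 791], 'y': [8, 7], 'z': [5, 9]}
`print(a)` → prints {'x': [4, 7, 791], 'y': [8, 7]}
`print(b)` → prints {'x': [4, 7, 791], 'y': [8, 7], 'z': [5, 9]}

Answer:
{'x': [4, 7, 791], 'y': [8, 7]}
{'x': [4, 7, 791], 'y': [8, 7], 'z': [5, 9]}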